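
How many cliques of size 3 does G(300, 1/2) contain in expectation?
E[# K_3] = C(300, 3) · (1/2)^C(3, 2) = 4455100 / 2^3 = 1113775/2 = 556887.5

For each 3-subset S of vertices (there are C(300, 3) = 4455100 such S), let X_S = 1 if S induces a K_3 (all C(3, 2) = 3 edges present). Then P(X_S = 1) = (1/2)^3 = 1/8. By linearity of expectation, E[# K_3] = C(300, 3) · (1/2)^3 = 4455100 / 8 = 1113775/2 = 556887.5.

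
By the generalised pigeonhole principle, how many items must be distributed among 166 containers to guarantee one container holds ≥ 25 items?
n = (25 − 1)·166 + 1 = 3985

By the generalised pigeonhole principle, to guarantee some box contains ≥ r objects we need more than (r − 1) · k objects total. Threshold: n = (r − 1) · k + 1. With r = 25 and k = 166: n = 24 · 166 + 1 = 3984 + 1 = 3985. For n = 3984 = 24 · 166, we can put exactly 24 objects in every box, avoiding 25 in any single one — so 3985 is tight.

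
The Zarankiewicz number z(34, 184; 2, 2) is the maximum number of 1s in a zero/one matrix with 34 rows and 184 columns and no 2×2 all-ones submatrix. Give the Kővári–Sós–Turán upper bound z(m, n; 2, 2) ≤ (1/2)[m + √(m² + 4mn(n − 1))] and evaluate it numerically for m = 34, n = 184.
z(34, 184; 2, 2) ≤ (1/2)[34 + √(34² + 4·34·184·183)] = (1/2)[34 + √4580548] = 1087.1107

Kővári–Sós–Turán: let r_1, ..., r_34 be the row sums and z = Σ r_i the total number of 1s. Each pair of columns can share at most one row with both entries 1 (else a 2×2 all-ones block appears), so Σ_i C(r_i, 2) ≤ C(184, 2) = 16836. By convexity Σ_i C(r_i, 2) ≥ 34·C(z/34, 2) = z(z − 34)/(2·34), giving z² − 34z − 34·184·183 ≤ 0 and hence z ≤ (1/2)[34 + √(1156 + 4·1144848)] = (1/2)[34 + √4580548] ≈ (1/2)(34 + 2140.2215) = 1087.1107.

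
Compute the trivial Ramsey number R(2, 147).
R(2, 147) = 147

R(2, k) = k for all k ≥ 2: in a 2-colouring of K_k, either some edge is red (a red K_2) or all edges are blue (a blue K_k). And K_{146} coloured all-blue has no blue K_147, so R(2, 147) > 146. Hence R(2, 147) = 147.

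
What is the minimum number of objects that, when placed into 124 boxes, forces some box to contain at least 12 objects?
n = (12 − 1)·124 + 1 = 1365

By the generalised pigeonhole principle, to guarantee some box contains ≥ r objects we need more than (r − 1) · k objects total. Threshold: n = (r − 1) · k + 1. With r = 12 and k = 124: n = 11 · 124 + 1 = 1364 + 1 = 1365. For n = 1364 = 11 · 124, we can put exactly 11 objects in every box, avoiding 12 in any single one — so 1365 is tight.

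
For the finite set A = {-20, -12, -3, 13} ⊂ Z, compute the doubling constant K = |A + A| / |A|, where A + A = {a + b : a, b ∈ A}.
K = |A + A| / |A| = 10/4 = 5/2

Enumerate A + A = {a + b : a, b ∈ A}. With |A| = 4, there are |A|^2 = 16 ordered sum pairs; collecting distinct values, A + A = {-40, -32, -24, -23, -15, -7, -6, 1, 10, 26}, so |A + A| = 10. Thus K = 10/4 = 5/2. For comparison, the minimum possible |A + A| over all 4-element sets is 2·4 − 1 = 7 (so min K = 7/4), attained only by arithmetic progressions.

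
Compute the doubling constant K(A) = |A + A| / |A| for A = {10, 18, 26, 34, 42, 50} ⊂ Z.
K = |A + A| / |A| = 11/6

Enumerate A + A = {a + b : a, b ∈ A}. With |A| = 6, there are |A|^2 = 36 ordered sum pairs; collecting distinct values, A + A = {20, 28, 36, 44, 52, 60, 68, 76, 84, 92, 100}, so |A + A| = 11. Thus K = 11/6. Here |A + A| = 2|A| − 1 = 11, the minimum possible — so K = 11/6 is minimal, which holds iff A is an arithmetic progression.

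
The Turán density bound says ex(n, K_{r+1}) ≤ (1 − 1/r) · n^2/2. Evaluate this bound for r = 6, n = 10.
Turán density bound = (5/6) · 10^2/2 = 125/3 ≈ 41.6667

Turán's theorem: ex(n, K_{r+1}) is achieved by the complete r-partite Turán graph T(n, r) with parts as balanced as possible, and is at most (1 − 1/r) · n^2/2. For r = 6, n = 10: the density bound is (5/6) · 100/2 = 125/3 ≈ 41.6667. The integer-valued extremum is e(T(10, 6)) = 41, which is strictly less than the density bound 125/3 since 6 ∤ 10 (the parts of T(10, 6) cannot all be equal).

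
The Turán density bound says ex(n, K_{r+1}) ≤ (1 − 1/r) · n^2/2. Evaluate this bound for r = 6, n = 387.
Turán density bound = (5/6) · 387^2/2 = 249615/4 ≈ 62403.75

Turán's theorem: ex(n, K_{r+1}) is achieved by the complete r-partite Turán graph T(n, r) with parts as balanced as possible, and is at most (1 − 1/r) · n^2/2. For r = 6, n = 387: the density bound is (5/6) · 149769/2 = 249615/4 ≈ 62403.75. The integer-valued extremum is e(T(387, 6)) = 62403, which is strictly less than the density bound 249615/4 since 6 ∤ 387 (the parts of T(387, 6) cannot all be equal).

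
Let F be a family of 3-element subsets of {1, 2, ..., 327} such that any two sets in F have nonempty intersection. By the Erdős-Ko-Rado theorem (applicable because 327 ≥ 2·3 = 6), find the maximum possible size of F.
max |F| = C(326, 2) = 52975

The Erdős-Ko-Rado theorem states: for n ≥ 2k, an intersecting family of k-subsets of an n-element set has size at most C(n − 1, k − 1), with equality for 'star' families {A ⊆ [n] : |A| = k, i ∈ A} (fix an element i). For n = 327, k = 3: C(326, 2) = 52975.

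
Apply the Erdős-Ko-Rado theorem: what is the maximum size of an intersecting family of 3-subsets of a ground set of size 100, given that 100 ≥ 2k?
max |F| = C(99, 2) = 4851

Erdős-Ko-Rado (1961): when n ≥ 2k, max |F| = C(n−1, k−1). The bound is attained by the star {A : i ∈ A} for any fixed i ∈ [n]. Here C(100−1, 3−1) = C(99, 2) = 4851.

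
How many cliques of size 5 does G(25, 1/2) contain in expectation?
E[# K_5] = C(25, 5) · (1/2)^C(5, 2) = 53130 / 2^10 = 26565/512 ≈ 51.884766

For each 5-subset S of vertices (there are C(25, 5) = 53130 such S), let X_S = 1 if S induces a K_5 (all C(5, 2) = 10 edges present). Then P(X_S = 1) = (1/2)^10 = 1/1024. By linearity of expectation, E[# K_5] = C(25, 5) · (1/2)^10 = 53130 / 1024 = 26565/512 ≈ 51.884766.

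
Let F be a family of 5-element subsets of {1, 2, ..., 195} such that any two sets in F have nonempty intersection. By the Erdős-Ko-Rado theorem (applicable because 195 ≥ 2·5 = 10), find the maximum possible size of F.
max |F| = C(194, 4) = 57211376

The Erdős-Ko-Rado theorem states: for n ≥ 2k, an intersecting family of k-subsets of an n-element set has size at most C(n − 1, k − 1), with equality for 'star' families {A ⊆ [n] : |A| = k, i ∈ A} (fix an element i). For n = 195, k = 5: C(194, 4) = 57211376.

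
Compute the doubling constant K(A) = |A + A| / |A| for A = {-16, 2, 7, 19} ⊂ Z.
K = |A + A| / |A| = 10/4 = 5/2

Enumerate A + A = {a + b : a, b ∈ A}. With |A| = 4, there are |A|^2 = 16 ordered sum pairs; collecting distinct values, A + A = {-32, -14, -9, 3, 4, 9, 14, 21, 26, 38}, so |A + A| = 10. Thus K = 10/4 = 5/2. For comparison, the minimum possible |A + A| over all 4-element sets is 2·4 − 1 = 7 (so min K = 7/4), attained only by arithmetic progressions.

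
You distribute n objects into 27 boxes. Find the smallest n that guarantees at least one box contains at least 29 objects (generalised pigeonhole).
n = (29 − 1)·27 + 1 = 757

By the generalised pigeonhole principle, to guarantee some box contains ≥ r objects we need more than (r − 1) · k objects total. Threshold: n = (r − 1) · k + 1. With r = 29 and k = 27: n = 28 · 27 + 1 = 756 + 1 = 757. For n = 756 = 28 · 27, we can put exactly 28 objects in every box, avoiding 29 in any single one — so 757 is tight.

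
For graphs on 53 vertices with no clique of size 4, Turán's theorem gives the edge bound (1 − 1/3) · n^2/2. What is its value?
Turán density bound = (2/3) · 53^2/2 = 2809/3 ≈ 936.3333

Turán's theorem: ex(n, K_{r+1}) is achieved by the complete r-partite Turán graph T(n, r) with parts as balanced as possible, and is at most (1 − 1/r) · n^2/2. For r = 3, n = 53: the density bound is (2/3) · 2809/2 = 2809/3 ≈ 936.3333. The integer-valued extremum is e(T(53, 3)) = 936, which is strictly less than the density bound 2809/3 since 3 ∤ 53 (the parts of T(53, 3) cannot all be equal).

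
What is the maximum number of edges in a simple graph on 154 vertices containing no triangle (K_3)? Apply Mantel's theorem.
ex(154, K_3) = ⌊154^2/4⌋ = 5929

Mantel (1907): a triangle-free graph on n vertices has at most ⌊n^2/4⌋ edges, with equality for the complete bipartite graph K_{⌊n/2⌋, ⌈n/2⌉}. For n = 154: ⌊154^2/4⌋ = ⌊23716/4⌋ = 5929. The extremal graph is K_{77, 77}, which has 77·77 = 5929 edges.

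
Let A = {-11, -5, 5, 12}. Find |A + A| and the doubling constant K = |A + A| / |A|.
K = |A + A| / |A| = 10/4 = 5/2

Enumerate A + A = {a + b : a, b ∈ A}. With |A| = 4, there are |A|^2 = 16 ordered sum pairs; collecting distinct values, A + A = {-22, -16, -10, -6, 0, 1, 7, 10, 17, 24}, so |A + A| = 10. Thus K = 10/4 = 5/2. For comparison, the minimum possible |A + A| over all 4-element sets is 2·4 − 1 = 7 (so min K = 7/4), attained only by arithmetic progressions.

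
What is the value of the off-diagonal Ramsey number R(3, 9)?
R(3, 9) = 36

Lower bound: an explicit 2-colouring of K_{35} (typically a Paley-type or other structured construction) avoids a red K_3 and a blue K_9, showing R(3, 9) > 35.
Upper bound: the simple Erdős–Szekeres recurrence only gives R(3, 9) ≤ 37; the tight bound R(3, 9) ≤ 36 requires a sharper case analysis (or computer search) of 2-colourings of K_{36}.
Hence R(3, 9) = 36.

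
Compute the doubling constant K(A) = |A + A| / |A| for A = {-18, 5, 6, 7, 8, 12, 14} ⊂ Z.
K = |A + A| / |A| = 23/7

Enumerate A + A = {a + b : a, b ∈ A}. With |A| = 7, there are |A|^2 = 49 ordered sum pairs; collecting distinct values, A + A = {-36, -13, -12, -11, -10, -6, -4, 10, 11, 12, 13, 14, 15, 16, 17, 18, 19, 20, 21, 22, 24, 26, 28}, so |A + A| = 23. Thus K = 23/7. For comparison, the minimum possible |A + A| over all 7-element sets is 2·7 − 1 = 13 (so min K = 13/7), attained only by arithmetic progressions.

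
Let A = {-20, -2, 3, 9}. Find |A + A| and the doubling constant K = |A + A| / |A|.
K = |A + A| / |A| = 10/4 = 5/2

Enumerate A + A = {a + b : a, b ∈ A}. With |A| = 4, there are |A|^2 = 16 ordered sum pairs; collecting distinct values, A + A = {-40, -22, -17, -11, -4, 1, 6, 7, 12, 18}, so |A + A| = 10. Thus K = 10/4 = 5/2. For comparison, the minimum possible |A + A| over all 4-element sets is 2·4 − 1 = 7 (so min K = 7/4), attained only by arithmetic progressions.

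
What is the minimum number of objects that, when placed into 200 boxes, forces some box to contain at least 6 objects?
n = (6 − 1)·200 + 1 = 1001

By the generalised pigeonhole principle, to guarantee some box contains ≥ r objects we need more than (r − 1) · k objects total. Threshold: n = (r − 1) · k + 1. With r = 6 and k = 200: n = 5 · 200 + 1 = 1000 + 1 = 1001. For n = 1000 = 5 · 200, we can put exactly 5 objects in every box, avoiding 6 in any single one — so 1001 is tight.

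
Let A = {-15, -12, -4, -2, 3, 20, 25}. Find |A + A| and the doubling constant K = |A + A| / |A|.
K = |A + A| / |A| = 27/7

Enumerate A + A = {a + b : a, b ∈ A}. With |A| = 7, there are |A|^2 = 49 ordered sum pairs; collecting distinct values, A + A = {-30, -27, -24, -19, -17, -16, -14, -12, -9, -8, -6, -4, -1, 1, 5, 6, 8, 10, 13, 16, 18, 21, 23, 28, 40, 45, 50}, so |A + A| = 27. Thus K = 27/7. For comparison, the minimum possible |A + A| over all 7-element sets is 2·7 − 1 = 13 (so min K = 13/7), attained only by arithmetic progressions.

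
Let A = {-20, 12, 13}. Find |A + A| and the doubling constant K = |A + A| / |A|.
K = |A + A| / |A| = 6/3 = 2

Enumerate A + A = {a + b : a, b ∈ A}. With |A| = 3, there are |A|^2 = 9 ordered sum pairs; collecting distinct values, A + A = {-40, -8, -7, 24, 25, 26}, so |A + A| = 6. Thus K = 6/3 = 2. For comparison, the minimum possible |A + A| over all 3-element sets is 2·3 − 1 = 5 (so min K = 5/3), attained only by arithmetic progressions.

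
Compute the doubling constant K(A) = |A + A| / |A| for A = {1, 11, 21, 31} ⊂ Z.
K = |A + A| / |A| = 7/4

Enumerate A + A = {a + b : a, b ∈ A}. With |A| = 4, there are |A|^2 = 16 ordered sum pairs; collecting distinct values, A + A = {2, 12, 22, 32, 42, 52, 62}, so |A + A| = 7. Thus K = 7/4. Here |A + A| = 2|A| − 1 = 7, the minimum possible — so K = 7/4 is minimal, which holds iff A is an arithmetic progression.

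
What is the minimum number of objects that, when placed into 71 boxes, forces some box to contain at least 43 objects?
n = (43 − 1)·71 + 1 = 2983

By the generalised pigeonhole principle, to guarantee some box contains ≥ r objects we need more than (r − 1) · k objects total. Threshold: n = (r − 1) · k + 1. With r = 43 and k = 71: n = 42 · 71 + 1 = 2982 + 1 = 2983. For n = 2982 = 42 · 71, we can put exactly 42 objects in every box, avoiding 43 in any single one — so 2983 is tight.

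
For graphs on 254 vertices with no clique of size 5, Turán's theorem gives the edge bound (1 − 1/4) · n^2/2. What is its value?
Turán density bound = (3/4) · 254^2/2 = 48387/2 ≈ 24193.5

Turán's theorem: ex(n, K_{r+1}) is achieved by the complete r-partite Turán graph T(n, r) with parts as balanced as possible, and is at most (1 − 1/r) · n^2/2. For r = 4, n = 254: the density bound is (3/4) · 64516/2 = 48387/2 ≈ 24193.5. The integer-valued extremum is e(T(254, 4)) = 24193, which is strictly less than the density bound 48387/2 since 4 ∤ 254 (the parts of T(254, 4) cannot all be equal).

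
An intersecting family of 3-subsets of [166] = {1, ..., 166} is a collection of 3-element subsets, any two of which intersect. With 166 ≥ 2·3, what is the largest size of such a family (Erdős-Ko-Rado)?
max |F| = C(165, 2) = 13530

The Erdős-Ko-Rado theorem states: for n ≥ 2k, an intersecting family of k-subsets of an n-element set has size at most C(n − 1, k − 1), with equality for 'star' families {A ⊆ [n] : |A| = k, i ∈ A} (fix an element i). For n = 166, k = 3: C(165, 2) = 13530.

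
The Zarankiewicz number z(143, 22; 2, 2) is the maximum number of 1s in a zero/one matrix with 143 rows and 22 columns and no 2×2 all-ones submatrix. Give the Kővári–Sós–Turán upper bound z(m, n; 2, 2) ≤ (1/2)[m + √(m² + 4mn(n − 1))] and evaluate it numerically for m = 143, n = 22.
z(143, 22; 2, 2) ≤ (1/2)[143 + √(143² + 4·143·22·21)] = (1/2)[143 + √284713] = 338.2925

Kővári–Sós–Turán: let r_1, ..., r_143 be the row sums and z = Σ r_i the total number of 1s. Each pair of columns can share at most one row with both entries 1 (else a 2×2 all-ones block appears), so Σ_i C(r_i, 2) ≤ C(22, 2) = 231. By convexity Σ_i C(r_i, 2) ≥ 143·C(z/143, 2) = z(z − 143)/(2·143), giving z² − 143z − 143·22·21 ≤ 0 and hence z ≤ (1/2)[143 + √(20449 + 4·66066)] = (1/2)[143 + √284713] ≈ (1/2)(143 + 533.585) = 338.2925.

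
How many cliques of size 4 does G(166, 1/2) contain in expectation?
E[# K_4] = C(166, 4) · (1/2)^C(4, 2) = 30507895 / 2^6 = 476685.859375

For each 4-subset S of vertices (there are C(166, 4) = 30507895 such S), let X_S = 1 if S induces a K_4 (all C(4, 2) = 6 edges present). Then P(X_S = 1) = (1/2)^6 = 1/64. By linearity of expectation, E[# K_4] = C(166, 4) · (1/2)^6 = 30507895 / 64 = 476685.859375.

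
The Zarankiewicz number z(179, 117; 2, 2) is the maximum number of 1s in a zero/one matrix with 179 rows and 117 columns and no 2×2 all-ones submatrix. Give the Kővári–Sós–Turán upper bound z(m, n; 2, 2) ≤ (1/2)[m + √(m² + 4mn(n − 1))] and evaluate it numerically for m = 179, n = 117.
z(179, 117; 2, 2) ≤ (1/2)[179 + √(179² + 4·179·117·116)] = (1/2)[179 + √9749593] = 1650.7169

Kővári–Sós–Turán: let r_1, ..., r_179 be the row sums and z = Σ r_i the total number of 1s. Each pair of columns can share at most one row with both entries 1 (else a 2×2 all-ones block appears), so Σ_i C(r_i, 2) ≤ C(117, 2) = 6786. By convexity Σ_i C(r_i, 2) ≥ 179·C(z/179, 2) = z(z − 179)/(2·179), giving z² − 179z − 179·117·116 ≤ 0 and hence z ≤ (1/2)[179 + √(32041 + 4·2429388)] = (1/2)[179 + √9749593] ≈ (1/2)(179 + 3122.4338) = 1650.7169.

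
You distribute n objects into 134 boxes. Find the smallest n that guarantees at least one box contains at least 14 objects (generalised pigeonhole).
n = (14 − 1)·134 + 1 = 1743

By the generalised pigeonhole principle, to guarantee some box contains ≥ r objects we need more than (r − 1) · k objects total. Threshold: n = (r − 1) · k + 1. With r = 14 and k = 134: n = 13 · 134 + 1 = 1742 + 1 = 1743. For n = 1742 = 13 · 134, we can put exactly 13 objects in every box, avoiding 14 in any single one — so 1743 is tight.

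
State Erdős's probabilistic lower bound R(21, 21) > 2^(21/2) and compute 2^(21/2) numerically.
2^(21/2) = 1448.1547; so R(21, 21) > 1448.1547

Colour each edge of K_n uniformly at random with red/blue. The expected number of monochromatic K_21 is C(n, 21) · 2 · 2^(−C(21,2)). If C(n, 21) · 2^(1 − C(21,2)) < 1, then with positive probability no monochromatic K_21 exists, so R(21, 21) > n. The standard estimate C(n, 21) ≤ n^21/21! shows this inequality holds whenever n ≤ 2^(21/2) (since 21! · 2^(C(21,2) − 1) > 2^(21^2/2) ≥ n^21). Hence R(21, 21) > 2^(21/2) = 1448.1547.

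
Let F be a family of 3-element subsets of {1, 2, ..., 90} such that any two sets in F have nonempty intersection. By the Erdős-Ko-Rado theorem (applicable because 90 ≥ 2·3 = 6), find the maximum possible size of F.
max |F| = C(89, 2) = 3916

Erdős-Ko-Rado (1961): when n ≥ 2k, max |F| = C(n−1, k−1). The bound is attained by the star {A : i ∈ A} for any fixed i ∈ [n]. Here C(90−1, 3−1) = C(89, 2) = 3916.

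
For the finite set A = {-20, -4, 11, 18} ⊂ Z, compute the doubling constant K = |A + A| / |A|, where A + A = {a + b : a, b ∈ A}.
K = |A + A| / |A| = 10/4 = 5/2

Enumerate A + A = {a + b : a, b ∈ A}. With |A| = 4, there are |A|^2 = 16 ordered sum pairs; collecting distinct values, A + A = {-40, -24, -9, -8, -2, 7, 14, 22, 29, 36}, so |A + A| = 10. Thus K = 10/4 = 5/2. For comparison, the minimum possible |A + A| over all 4-element sets is 2·4 − 1 = 7 (so min K = 7/4), attained only by arithmetic progressions.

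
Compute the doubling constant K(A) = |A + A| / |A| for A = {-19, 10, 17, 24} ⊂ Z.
K = |A + A| / |A| = 9/4

Enumerate A + A = {a + b : a, b ∈ A}. With |A| = 4, there are |A|^2 = 16 ordered sum pairs; collecting distinct values, A + A = {-38, -9, -2, 5, 20, 27, 34, 41, 48}, so |A + A| = 9. Thus K = 9/4. For comparison, the minimum possible |A + A| over all 4-element sets is 2·4 − 1 = 7 (so min K = 7/4), attained only by arithmetic progressions.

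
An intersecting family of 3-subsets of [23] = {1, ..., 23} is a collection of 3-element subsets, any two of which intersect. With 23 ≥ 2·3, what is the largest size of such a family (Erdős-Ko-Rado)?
max |F| = C(22, 2) = 231

The Erdős-Ko-Rado theorem states: for n ≥ 2k, an intersecting family of k-subsets of an n-element set has size at most C(n − 1, k − 1), with equality for 'star' families {A ⊆ [n] : |A| = k, i ∈ A} (fix an element i). For n = 23, k = 3: C(22, 2) = 231.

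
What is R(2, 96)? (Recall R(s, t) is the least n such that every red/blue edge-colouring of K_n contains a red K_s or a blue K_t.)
R(2, 96) = 96

R(2, k) = k for all k ≥ 2: in a 2-colouring of K_k, either some edge is red (a red K_2) or all edges are blue (a blue K_k). And K_{95} coloured all-blue has no blue K_96, so R(2, 96) > 95. Hence R(2, 96) = 96.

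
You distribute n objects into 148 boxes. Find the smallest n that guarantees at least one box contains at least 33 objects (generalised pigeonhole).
n = (33 − 1)·148 + 1 = 4737

By the generalised pigeonhole principle, to guarantee some box contains ≥ r objects we need more than (r − 1) · k objects total. Threshold: n = (r − 1) · k + 1. With r = 33 and k = 148: n = 32 · 148 + 1 = 4736 + 1 = 4737. For n = 4736 = 32 · 148, we can put exactly 32 objects in every box, avoiding 33 in any single one — so 4737 is tight.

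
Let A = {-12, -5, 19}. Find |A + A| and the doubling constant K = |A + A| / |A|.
K = |A + A| / |A| = 6/3 = 2

Enumerate A + A = {a + b : a, b ∈ A}. With |A| = 3, there are |A|^2 = 9 ordered sum pairs; collecting distinct values, A + A = {-24, -17, -10, 7, 14, 38}, so |A + A| = 6. Thus K = 6/3 = 2. For comparison, the minimum possible |A + A| over all 3-element sets is 2·3 − 1 = 5 (so min K = 5/3), attained only by arithmetic progressions.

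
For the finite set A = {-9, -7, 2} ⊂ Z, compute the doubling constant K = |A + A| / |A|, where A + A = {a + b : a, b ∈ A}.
K = |A + A| / |A| = 6/3 = 2

Enumerate A + A = {a + b : a, b ∈ A}. With |A| = 3, there are |A|^2 = 9 ordered sum pairs; collecting distinct values, A + A = {-18, -16, -14, -7, -5, 4}, so |A + A| = 6. Thus K = 6/3 = 2. For comparison, the minimum possible |A + A| over all 3-element sets is 2·3 − 1 = 5 (so min K = 5/3), attained only by arithmetic progressions.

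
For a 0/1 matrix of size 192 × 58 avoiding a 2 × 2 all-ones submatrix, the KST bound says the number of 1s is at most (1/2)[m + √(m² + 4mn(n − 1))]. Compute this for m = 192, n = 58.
z(192, 58; 2, 2) ≤ (1/2)[192 + √(192² + 4·192·58·57)] = (1/2)[192 + √2575872] = 898.4762

Kővári–Sós–Turán: let r_1, ..., r_192 be the row sums and z = Σ r_i the total number of 1s. Each pair of columns can share at most one row with both entries 1 (else a 2×2 all-ones block appears), so Σ_i C(r_i, 2) ≤ C(58, 2) = 1653. By convexity Σ_i C(r_i, 2) ≥ 192·C(z/192, 2) = z(z − 192)/(2·192), giving z² − 192z − 192·58·57 ≤ 0 and hence z ≤ (1/2)[192 + √(36864 + 4·634752)] = (1/2)[192 + √2575872] ≈ (1/2)(192 + 1604.9523) = 898.4762.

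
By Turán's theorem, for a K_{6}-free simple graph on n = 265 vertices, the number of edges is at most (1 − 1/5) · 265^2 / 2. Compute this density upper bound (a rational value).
Turán density bound = (4/5) · 265^2/2 = 28090

Turán's theorem: ex(n, K_{r+1}) is achieved by the complete r-partite Turán graph T(n, r) with parts as balanced as possible, and is at most (1 − 1/r) · n^2/2. For r = 5, n = 265: the density bound is (4/5) · 70225/2 = 28090. Since 5 ∣ 265, the Turán graph T(265, 5) has parts of equal size 53, and its edge count e(T(265, 5)) = 28090 attains the density bound exactly.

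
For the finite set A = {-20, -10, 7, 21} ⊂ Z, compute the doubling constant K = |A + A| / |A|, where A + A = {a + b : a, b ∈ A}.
K = |A + A| / |A| = 10/4 = 5/2

Enumerate A + A = {a + b : a, b ∈ A}. With |A| = 4, there are |A|^2 = 16 ordered sum pairs; collecting distinct values, A + A = {-40, -30, -20, -13, -3, 1, 11, 14, 28, 42}, so |A + A| = 10. Thus K = 10/4 = 5/2. For comparison, the minimum possible |A + A| over all 4-element sets is 2·4 − 1 = 7 (so min K = 7/4), attained only by arithmetic progressions.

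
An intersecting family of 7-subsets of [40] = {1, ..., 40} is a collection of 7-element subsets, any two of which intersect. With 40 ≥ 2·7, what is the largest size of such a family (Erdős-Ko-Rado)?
max |F| = C(39, 6) = 3262623

The Erdős-Ko-Rado theorem states: for n ≥ 2k, an intersecting family of k-subsets of an n-element set has size at most C(n − 1, k − 1), with equality for 'star' families {A ⊆ [n] : |A| = k, i ∈ A} (fix an element i). For n = 40, k = 7: C(39, 6) = 3262623.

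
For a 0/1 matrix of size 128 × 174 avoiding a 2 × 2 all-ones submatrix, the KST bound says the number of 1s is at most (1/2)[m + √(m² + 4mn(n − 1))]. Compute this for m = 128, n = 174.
z(128, 174; 2, 2) ≤ (1/2)[128 + √(128² + 4·128·174·173)] = (1/2)[128 + √15428608] = 2027.9633

Kővári–Sós–Turán: let r_1, ..., r_128 be the row sums and z = Σ r_i the total number of 1s. Each pair of columns can share at most one row with both entries 1 (else a 2×2 all-ones block appears), so Σ_i C(r_i, 2) ≤ C(174, 2) = 15051. By convexity Σ_i C(r_i, 2) ≥ 128·C(z/128, 2) = z(z − 128)/(2·128), giving z² − 128z − 128·174·173 ≤ 0 and hence z ≤ (1/2)[128 + √(16384 + 4·3853056)] = (1/2)[128 + √15428608] ≈ (1/2)(128 + 3927.9267) = 2027.9633.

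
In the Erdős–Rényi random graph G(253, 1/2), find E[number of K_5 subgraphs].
E[# K_5] = C(253, 5) · (1/2)^C(5, 2) = 8301429675 / 2^10 ≈ 8106864.916992

For each 5-subset S of vertices (there are C(253, 5) = 8301429675 such S), let X_S = 1 if S induces a K_5 (all C(5, 2) = 10 edges present). Then P(X_S = 1) = (1/2)^10 = 1/1024. By linearity of expectation, E[# K_5] = C(253, 5) · (1/2)^10 = 8301429675 / 1024 ≈ 8106864.916992.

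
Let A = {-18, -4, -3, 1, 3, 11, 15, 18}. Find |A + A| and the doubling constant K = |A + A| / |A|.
K = |A + A| / |A| = 31/8

Enumerate A + A = {a + b : a, b ∈ A}. With |A| = 8, there are |A|^2 = 64 ordered sum pairs; collecting distinct values, A + A = {-36, -22, -21, -17, -15, -8, -7, -6, -3, -2, -1, 0, 2, 4, 6, 7, 8, 11, 12, 14, 15, 16, 18, 19, 21, 22, 26, 29, 30, 33, 36}, so |A + A| = 31. Thus K = 31/8. For comparison, the minimum possible |A + A| over all 8-element sets is 2·8 − 1 = 15 (so min K = 15/8), attained only by arithmetic progressions.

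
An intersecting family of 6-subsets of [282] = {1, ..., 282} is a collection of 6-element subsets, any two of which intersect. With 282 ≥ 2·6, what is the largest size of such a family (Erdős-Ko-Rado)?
max |F| = C(281, 5) = 14086784586

Erdős-Ko-Rado (1961): when n ≥ 2k, max |F| = C(n−1, k−1). The bound is attained by the star {A : i ∈ A} for any fixed i ∈ [n]. Here C(282−1, 6−1) = C(281, 5) = 14086784586.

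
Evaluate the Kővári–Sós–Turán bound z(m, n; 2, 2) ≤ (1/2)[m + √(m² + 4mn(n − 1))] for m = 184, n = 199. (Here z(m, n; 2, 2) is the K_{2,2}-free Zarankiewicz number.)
z(184, 199; 2, 2) ≤ (1/2)[184 + √(184² + 4·184·199·198)] = (1/2)[184 + √29033728] = 2786.1477

Kővári–Sós–Turán: let r_1, ..., r_184 be the row sums and z = Σ r_i the total number of 1s. Each pair of columns can share at most one row with both entries 1 (else a 2×2 all-ones block appears), so Σ_i C(r_i, 2) ≤ C(199, 2) = 19701. By convexity Σ_i C(r_i, 2) ≥ 184·C(z/184, 2) = z(z − 184)/(2·184), giving z² − 184z − 184·199·198 ≤ 0 and hence z ≤ (1/2)[184 + √(33856 + 4·7249968)] = (1/2)[184 + √29033728] ≈ (1/2)(184 + 5388.2955) = 2786.1477.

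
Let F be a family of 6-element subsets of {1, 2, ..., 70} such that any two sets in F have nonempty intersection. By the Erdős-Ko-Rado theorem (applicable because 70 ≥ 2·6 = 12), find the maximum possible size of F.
max |F| = C(69, 5) = 11238513

Erdős-Ko-Rado (1961): when n ≥ 2k, max |F| = C(n−1, k−1). The bound is attained by the star {A : i ∈ A} for any fixed i ∈ [n]. Here C(70−1, 6−1) = C(69, 5) = 11238513.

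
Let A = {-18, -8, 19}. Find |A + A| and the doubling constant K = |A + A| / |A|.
K = |A + A| / |A| = 6/3 = 2

Enumerate A + A = {a + b : a, b ∈ A}. With |A| = 3, there are |A|^2 = 9 ordered sum pairs; collecting distinct values, A + A = {-36, -26, -16, 1, 11, 38}, so |A + A| = 6. Thus K = 6/3 = 2. For comparison, the minimum possible |A + A| over all 3-element sets is 2·3 − 1 = 5 (so min K = 5/3), attained only by arithmetic progressions.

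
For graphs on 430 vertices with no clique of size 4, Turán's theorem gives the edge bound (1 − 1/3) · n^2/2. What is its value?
Turán density bound = (2/3) · 430^2/2 = 184900/3 ≈ 61633.3333

Turán's theorem: ex(n, K_{r+1}) is achieved by the complete r-partite Turán graph T(n, r) with parts as balanced as possible, and is at most (1 − 1/r) · n^2/2. For r = 3, n = 430: the density bound is (2/3) · 184900/2 = 184900/3 ≈ 61633.3333. The integer-valued extremum is e(T(430, 3)) = 61633, which is strictly less than the density bound 184900/3 since 3 ∤ 430 (the parts of T(430, 3) cannot all be equal).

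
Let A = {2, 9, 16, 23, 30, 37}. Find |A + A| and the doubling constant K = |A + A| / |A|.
K = |A + A| / |A| = 11/6

Enumerate A + A = {a + b : a, b ∈ A}. With |A| = 6, there are |A|^2 = 36 ordered sum pairs; collecting distinct values, A + A = {4, 11, 18, 25, 32, 39, 46, 53, 60, 67, 74}, so |A + A| = 11. Thus K = 11/6. Here |A + A| = 2|A| − 1 = 11, the minimum possible — so K = 11/6 is minimal, which holds iff A is an arithmetic progression.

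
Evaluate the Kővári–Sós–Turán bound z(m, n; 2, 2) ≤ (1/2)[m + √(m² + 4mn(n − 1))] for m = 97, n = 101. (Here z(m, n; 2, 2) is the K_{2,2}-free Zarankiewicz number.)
z(97, 101; 2, 2) ≤ (1/2)[97 + √(97² + 4·97·101·100)] = (1/2)[97 + √3928209] = 1039.4855

Kővári–Sós–Turán: let r_1, ..., r_97 be the row sums and z = Σ r_i the total number of 1s. Each pair of columns can share at most one row with both entries 1 (else a 2×2 all-ones block appears), so Σ_i C(r_i, 2) ≤ C(101, 2) = 5050. By convexity Σ_i C(r_i, 2) ≥ 97·C(z/97, 2) = z(z − 97)/(2·97), giving z² − 97z − 97·101·100 ≤ 0 and hence z ≤ (1/2)[97 + √(9409 + 4·979700)] = (1/2)[97 + √3928209] ≈ (1/2)(97 + 1981.971) = 1039.4855.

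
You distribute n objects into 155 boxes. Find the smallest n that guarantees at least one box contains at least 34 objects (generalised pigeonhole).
n = (34 − 1)·155 + 1 = 5116

By the generalised pigeonhole principle, to guarantee some box contains ≥ r objects we need more than (r − 1) · k objects total. Threshold: n = (r − 1) · k + 1. With r = 34 and k = 155: n = 33 · 155 + 1 = 5115 + 1 = 5116. For n = 5115 = 33 · 155, we can put exactly 33 objects in every box, avoiding 34 in any single one — so 5116 is tight.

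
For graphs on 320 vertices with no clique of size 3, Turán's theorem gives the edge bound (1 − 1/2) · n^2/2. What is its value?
Turán density bound = (1/2) · 320^2/2 = 25600

Turán's theorem: ex(n, K_{r+1}) is achieved by the complete r-partite Turán graph T(n, r) with parts as balanced as possible, and is at most (1 − 1/r) · n^2/2. For r = 2, n = 320: the density bound is (1/2) · 102400/2 = 25600. Since 2 ∣ 320, the Turán graph T(320, 2) has parts of equal size 160, and its edge count e(T(320, 2)) = 25600 attains the density bound exactly.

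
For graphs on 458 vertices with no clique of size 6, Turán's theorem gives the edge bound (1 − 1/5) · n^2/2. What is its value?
Turán density bound = (4/5) · 458^2/2 = 419528/5 ≈ 83905.6

Turán's theorem: ex(n, K_{r+1}) is achieved by the complete r-partite Turán graph T(n, r) with parts as balanced as possible, and is at most (1 − 1/r) · n^2/2. For r = 5, n = 458: the density bound is (4/5) · 209764/2 = 419528/5 ≈ 83905.6. The integer-valued extremum is e(T(458, 5)) = 83905, which is strictly less than the density bound 419528/5 since 5 ∤ 458 (the parts of T(458, 5) cannot all be equal).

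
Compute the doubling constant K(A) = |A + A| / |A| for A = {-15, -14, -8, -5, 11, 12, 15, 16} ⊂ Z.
K = |A + A| / |A| = 32/8 = 4

Enumerate A + A = {a + b : a, b ∈ A}. With |A| = 8, there are |A|^2 = 64 ordered sum pairs; collecting distinct values, A + A = {-30, -29, -28, -23, -22, -20, -19, -16, -13, -10, -4, -3, -2, 0, 1, 2, 3, 4, 6, 7, 8, 10, 11, 22, 23, 24, 26, 27, 28, 30, 31, 32}, so |A + A| = 32. Thus K = 32/8 = 4. For comparison, the minimum possible |A + A| over all 8-element sets is 2·8 − 1 = 15 (so min K = 15/8), attained only by arithmetic progressions.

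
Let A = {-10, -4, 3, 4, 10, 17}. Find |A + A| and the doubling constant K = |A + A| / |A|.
K = |A + A| / |A| = 16/6 = 8/3

Enumerate A + A = {a + b : a, b ∈ A}. With |A| = 6, there are |A|^2 = 36 ordered sum pairs; collecting distinct values, A + A = {-20, -14, -8, -7, -6, -1, 0, 6, 7, 8, 13, 14, 20, 21, 27, 34}, so |A + A| = 16. Thus K = 16/6 = 8/3. For comparison, the minimum possible |A + A| over all 6-element sets is 2·6 − 1 = 11 (so min K = 11/6), attained only by arithmetic progressions.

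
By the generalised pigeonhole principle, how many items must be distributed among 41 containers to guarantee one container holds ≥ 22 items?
n = (22 − 1)·41 + 1 = 862

By the generalised pigeonhole principle, to guarantee some box contains ≥ r objects we need more than (r − 1) · k objects total. Threshold: n = (r − 1) · k + 1. With r = 22 and k = 41: n = 21 · 41 + 1 = 861 + 1 = 862. For n = 861 = 21 · 41, we can put exactly 21 objects in every box, avoiding 22 in any single one — so 862 is tight.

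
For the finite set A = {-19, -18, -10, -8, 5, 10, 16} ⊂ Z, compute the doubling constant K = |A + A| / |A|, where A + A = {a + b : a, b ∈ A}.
K = |A + A| / |A| = 27/7

Enumerate A + A = {a + b : a, b ∈ A}. With |A| = 7, there are |A|^2 = 49 ordered sum pairs; collecting distinct values, A + A = {-38, -37, -36, -29, -28, -27, -26, -20, -18, -16, -14, -13, -9, -8, -5, -3, -2, 0, 2, 6, 8, 10, 15, 20, 21, 26, 32}, so |A + A| = 27. Thus K = 27/7. For comparison, the minimum possible |A + A| over all 7-element sets is 2·7 − 1 = 13 (so min K = 13/7), attained only by arithmetic progressions.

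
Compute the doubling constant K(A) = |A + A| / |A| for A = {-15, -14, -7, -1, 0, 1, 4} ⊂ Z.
K = |A + A| / |A| = 24/7

Enumerate A + A = {a + b : a, b ∈ A}. With |A| = 7, there are |A|^2 = 49 ordered sum pairs; collecting distinct values, A + A = {-30, -29, -28, -22, -21, -16, -15, -14, -13, -11, -10, -8, -7, -6, -3, -2, -1, 0, 1, 2, 3, 4, 5, 8}, so |A + A| = 24. Thus K = 24/7. For comparison, the minimum possible |A + A| over all 7-element sets is 2·7 − 1 = 13 (so min K = 13/7), attained only by arithmetic progressions.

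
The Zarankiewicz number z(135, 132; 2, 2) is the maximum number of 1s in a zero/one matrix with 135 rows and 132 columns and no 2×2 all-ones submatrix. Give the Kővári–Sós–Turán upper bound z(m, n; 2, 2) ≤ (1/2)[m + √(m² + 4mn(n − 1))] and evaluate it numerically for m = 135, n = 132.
z(135, 132; 2, 2) ≤ (1/2)[135 + √(135² + 4·135·132·131)] = (1/2)[135 + √9355905] = 1596.8712

Kővári–Sós–Turán: let r_1, ..., r_135 be the row sums and z = Σ r_i the total number of 1s. Each pair of columns can share at most one row with both entries 1 (else a 2×2 all-ones block appears), so Σ_i C(r_i, 2) ≤ C(132, 2) = 8646. By convexity Σ_i C(r_i, 2) ≥ 135·C(z/135, 2) = z(z − 135)/(2·135), giving z² − 135z − 135·132·131 ≤ 0 and hence z ≤ (1/2)[135 + √(18225 + 4·2334420)] = (1/2)[135 + √9355905] ≈ (1/2)(135 + 3058.7424) = 1596.8712.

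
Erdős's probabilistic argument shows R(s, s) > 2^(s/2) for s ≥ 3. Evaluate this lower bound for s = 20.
2^(20/2) = 1024; so R(20, 20) > 1024

Colour each edge of K_n uniformly at random with red/blue. The expected number of monochromatic K_20 is C(n, 20) · 2 · 2^(−C(20,2)). If C(n, 20) · 2^(1 − C(20,2)) < 1, then with positive probability no monochromatic K_20 exists, so R(20, 20) > n. The standard estimate C(n, 20) ≤ n^20/20! shows this inequality holds whenever n ≤ 2^(20/2) (since 20! · 2^(C(20,2) − 1) > 2^(20^2/2) ≥ n^20). Hence R(20, 20) > 2^(20/2) = 1024.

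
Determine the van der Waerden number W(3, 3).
W(3, 3) = 27

W(3, 3) = 27. The lower bound W(3, 3) > 26 comes from an explicit good 3-colouring of [1, 26]; the upper bound W(3, 3) ≤ 27 was verified by exhaustive search over 3-colourings of [1, 27].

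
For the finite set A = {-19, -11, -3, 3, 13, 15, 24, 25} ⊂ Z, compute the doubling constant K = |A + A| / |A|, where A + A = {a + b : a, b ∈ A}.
K = |A + A| / |A| = 32/8 = 4

Enumerate A + A = {a + b : a, b ∈ A}. With |A| = 8, there are |A|^2 = 64 ordered sum pairs; collecting distinct values, A + A = {-38, -30, -22, -16, -14, -8, -6, -4, 0, 2, 4, 5, 6, 10, 12, 13, 14, 16, 18, 21, 22, 26, 27, 28, 30, 37, 38, 39, 40, 48, 49, 50}, so |A + A| = 32. Thus K = 32/8 = 4. For comparison, the minimum possible |A + A| over all 8-element sets is 2·8 − 1 = 15 (so min K = 15/8), attained only by arithmetic progressions.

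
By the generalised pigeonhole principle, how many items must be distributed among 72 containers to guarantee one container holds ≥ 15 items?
n = (15 − 1)·72 + 1 = 1009

By the generalised pigeonhole principle, to guarantee some box contains ≥ r objects we need more than (r − 1) · k objects total. Threshold: n = (r − 1) · k + 1. With r = 15 and k = 72: n = 14 · 72 + 1 = 1008 + 1 = 1009. For n = 1008 = 14 · 72, we can put exactly 14 objects in every box, avoiding 15 in any single one — so 1009 is tight.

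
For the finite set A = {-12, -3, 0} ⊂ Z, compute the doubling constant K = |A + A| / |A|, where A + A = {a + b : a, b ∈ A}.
K = |A + A| / |A| = 6/3 = 2

Enumerate A + A = {a + b : a, b ∈ A}. With |A| = 3, there are |A|^2 = 9 ordered sum pairs; collecting distinct values, A + A = {-24, -15, -12, -6, -3, 0}, so |A + A| = 6. Thus K = 6/3 = 2. For comparison, the minimum possible |A + A| over all 3-element sets is 2·3 − 1 = 5 (so min K = 5/3), attained only by arithmetic progressions.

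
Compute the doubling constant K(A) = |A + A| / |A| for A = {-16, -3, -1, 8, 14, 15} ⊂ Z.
K = |A + A| / |A| = 20/6 = 10/3

Enumerate A + A = {a + b : a, b ∈ A}. With |A| = 6, there are |A|^2 = 36 ordered sum pairs; collecting distinct values, A + A = {-32, -19, -17, -8, -6, -4, -2, -1, 5, 7, 11, 12, 13, 14, 16, 22, 23, 28, 29, 30}, so |A + A| = 20. Thus K = 20/6 = 10/3. For comparison, the minimum possible |A + A| over all 6-element sets is 2·6 − 1 = 11 (so min K = 11/6), attained only by arithmetic progressions.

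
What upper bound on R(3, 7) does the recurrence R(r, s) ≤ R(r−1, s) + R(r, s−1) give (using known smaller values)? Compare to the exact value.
R(3, 7) ≤ R(2, 7) + R(3, 6) = 7 + 18 = 25; exact value R(3, 7) = 23.

The Erdős–Szekeres recurrence R(r, s) ≤ R(r−1, s) + R(r, s−1) applied to (r, s) = (3, 7) gives
  R(3, 7) ≤ R(2, 7) + R(3, 6) = 7 + 18 = 25.
(Recall R(2, k) = k and R is symmetric.) The recurrence is not tight here (it gives 25, but the exact value is R(3, 7) = 23); the tight upper bound requires a sharper argument than the simple recurrence, combined with a lower-bound construction on K_{22}.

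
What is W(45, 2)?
W(45, 2) = 45 + 1 = 46

A 2-term AP is any pair of integers, so a monochromatic 2-AP exists iff some colour is used at least twice. With 45 colours, the colouring i ↦ i on {1, ..., 45} uses each colour once, avoiding any monochromatic pair, so W(45, 2) > 45. For {1, ..., 46}, pigeonhole forces two integers of the same colour, which form a monochromatic 2-AP. Hence W(45, 2) = 46.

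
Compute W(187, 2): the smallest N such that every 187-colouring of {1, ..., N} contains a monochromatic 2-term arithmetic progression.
W(187, 2) = 187 + 1 = 188

A 2-term AP is any pair of integers, so a monochromatic 2-AP exists iff some colour is used at least twice. With 187 colours, the colouring i ↦ i on {1, ..., 187} uses each colour once, avoiding any monochromatic pair, so W(187, 2) > 187. For {1, ..., 188}, pigeonhole forces two integers of the same colour, which form a monochromatic 2-AP. Hence W(187, 2) = 188.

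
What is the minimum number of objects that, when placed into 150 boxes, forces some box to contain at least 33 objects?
n = (33 − 1)·150 + 1 = 4801

By the generalised pigeonhole principle, to guarantee some box contains ≥ r objects we need more than (r − 1) · k objects total. Threshold: n = (r − 1) · k + 1. With r = 33 and k = 150: n = 32 · 150 + 1 = 4800 + 1 = 4801. For n = 4800 = 32 · 150, we can put exactly 32 objects in every box, avoiding 33 in any single one — so 4801 is tight.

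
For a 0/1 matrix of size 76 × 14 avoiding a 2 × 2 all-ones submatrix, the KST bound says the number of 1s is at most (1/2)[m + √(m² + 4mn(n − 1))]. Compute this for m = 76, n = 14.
z(76, 14; 2, 2) ≤ (1/2)[76 + √(76² + 4·76·14·13)] = (1/2)[76 + √61104] = 161.5961

Kővári–Sós–Turán: let r_1, ..., r_76 be the row sums and z = Σ r_i the total number of 1s. Each pair of columns can share at most one row with both entries 1 (else a 2×2 all-ones block appears), so Σ_i C(r_i, 2) ≤ C(14, 2) = 91. By convexity Σ_i C(r_i, 2) ≥ 76·C(z/76, 2) = z(z − 76)/(2·76), giving z² − 76z − 76·14·13 ≤ 0 and hence z ≤ (1/2)[76 + √(5776 + 4·13832)] = (1/2)[76 + √61104] ≈ (1/2)(76 + 247.1922) = 161.5961.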